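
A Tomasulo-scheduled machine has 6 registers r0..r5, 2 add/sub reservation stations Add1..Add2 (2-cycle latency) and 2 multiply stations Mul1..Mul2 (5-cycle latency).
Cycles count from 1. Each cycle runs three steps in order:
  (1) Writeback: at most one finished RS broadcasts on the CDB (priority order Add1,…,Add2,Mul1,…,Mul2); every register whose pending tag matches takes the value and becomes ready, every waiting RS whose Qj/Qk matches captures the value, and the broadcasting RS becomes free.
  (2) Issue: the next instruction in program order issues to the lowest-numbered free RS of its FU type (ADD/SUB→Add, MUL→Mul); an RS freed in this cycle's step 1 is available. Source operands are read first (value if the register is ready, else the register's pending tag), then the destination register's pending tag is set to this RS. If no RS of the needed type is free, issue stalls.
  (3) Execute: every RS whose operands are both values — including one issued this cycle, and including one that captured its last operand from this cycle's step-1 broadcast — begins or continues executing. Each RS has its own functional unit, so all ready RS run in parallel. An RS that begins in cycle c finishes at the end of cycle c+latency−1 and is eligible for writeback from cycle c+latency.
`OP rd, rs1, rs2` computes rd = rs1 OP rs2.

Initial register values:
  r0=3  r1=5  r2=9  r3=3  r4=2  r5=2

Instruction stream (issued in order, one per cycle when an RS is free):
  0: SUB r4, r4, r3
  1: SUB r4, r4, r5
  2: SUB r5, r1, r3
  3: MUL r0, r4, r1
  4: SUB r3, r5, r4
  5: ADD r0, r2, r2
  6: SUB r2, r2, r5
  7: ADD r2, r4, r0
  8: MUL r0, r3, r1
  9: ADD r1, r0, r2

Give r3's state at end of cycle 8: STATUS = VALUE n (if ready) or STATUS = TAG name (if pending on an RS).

c1: issue SUB r4<-Add1 | r0:3,r1:5,r2:9,r3:3,r4:Add1,r5:2
c2: issue SUB r4<-Add2 | r0:3,r1:5,r2:9,r3:3,r4:Add2,r5:2
c3: CDB Add1=-1; issue SUB r5<-Add1 | r0:3,r1:5,r2:9,r3:3,r4:Add2,r5:Add1
c4: issue MUL r0<-Mul1 | r0:Mul1,r1:5,r2:9,r3:3,r4:Add2,r5:Add1
c5: CDB Add1=2; issue SUB r3<-Add1 | r0:Mul1,r1:5,r2:9,r3:Add1,r4:Add2,r5:2
c6: CDB Add2=-3; issue ADD r0<-Add2 | r0:Add2,r1:5,r2:9,r3:Add1,r4:-3,r5:2
c7: stall | r0:Add2,r1:5,r2:9,r3:Add1,r4:-3,r5:2
c8: CDB Add1=5; issue SUB r2<-Add1 | r0:Add2,r1:5,r2:Add1,r3:5,r4:-3,r5:2

STATUS = VALUE 5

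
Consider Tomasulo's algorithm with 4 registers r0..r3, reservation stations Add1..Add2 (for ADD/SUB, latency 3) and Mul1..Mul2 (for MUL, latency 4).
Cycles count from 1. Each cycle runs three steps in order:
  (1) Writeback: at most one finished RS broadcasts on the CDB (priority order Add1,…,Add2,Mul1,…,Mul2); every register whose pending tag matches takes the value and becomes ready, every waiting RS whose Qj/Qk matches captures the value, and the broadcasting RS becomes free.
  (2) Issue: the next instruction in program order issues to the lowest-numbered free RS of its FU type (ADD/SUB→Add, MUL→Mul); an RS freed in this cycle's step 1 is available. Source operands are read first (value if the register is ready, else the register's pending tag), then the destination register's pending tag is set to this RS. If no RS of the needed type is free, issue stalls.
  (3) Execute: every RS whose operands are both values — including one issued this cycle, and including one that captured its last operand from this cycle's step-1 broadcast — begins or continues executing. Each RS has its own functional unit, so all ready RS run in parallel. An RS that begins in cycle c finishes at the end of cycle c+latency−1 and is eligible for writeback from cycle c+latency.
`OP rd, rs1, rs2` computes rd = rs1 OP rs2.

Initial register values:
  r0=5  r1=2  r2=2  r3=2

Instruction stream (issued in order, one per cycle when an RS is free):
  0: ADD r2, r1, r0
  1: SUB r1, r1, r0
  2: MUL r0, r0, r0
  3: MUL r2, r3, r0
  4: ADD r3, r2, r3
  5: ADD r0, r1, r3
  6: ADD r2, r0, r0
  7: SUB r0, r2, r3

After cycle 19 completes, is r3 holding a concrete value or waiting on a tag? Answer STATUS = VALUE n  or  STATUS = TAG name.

cycle 1: issue ADD r2<-Add1 // r0:5,r1:2,r2:Add1,r3:2
cycle 2: issue SUB r1<-Add2 // r0:5,r1:Add2,r2:Add1,r3:2
cycle 3: issue MUL r0<-Mul1 // r0:Mul1,r1:Add2,r2:Add1,r3:2
cycle 4: CDB Add1=7; issue MUL r2<-Mul2 // r0:Mul1,r1:Add2,r2:Mul2,r3:2
cycle 5: CDB Add2=-3; issue ADD r3<-Add1 // r0:Mul1,r1:-3,r2:Mul2,r3:Add1
cycle 6: issue ADD r0<-Add2 // r0:Add2,r1:-3,r2:Mul2,r3:Add1
cycle 7: CDB Mul1=25; stall // r0:Add2,r1:-3,r2:Mul2,r3:Add1
cycle 8: stall // r0:Add2,r1:-3,r2:Mul2,r3:Add1
cycle 9: stall // r0:Add2,r1:-3,r2:Mul2,r3:Add1
cycle 10: stall // r0:Add2,r1:-3,r2:Mul2,r3:Add1
cycle 11: CDB Mul2=50; stall // r0:Add2,r1:-3,r2:50,r3:Add1
cycle 12: stall // r0:Add2,r1:-3,r2:50,r3:Add1
cycle 13: stall // r0:Add2,r1:-3,r2:50,r3:Add1
cycle 14: CDB Add1=52; issue ADD r2<-Add1 // r0:Add2,r1:-3,r2:Add1,r3:52
cycle 15: stall // r0:Add2,r1:-3,r2:Add1,r3:52
cycle 16: stall // r0:Add2,r1:-3,r2:Add1,r3:52
cycle 17: CDB Add2=49; issue SUB r0<-Add2 // r0:Add2,r1:-3,r2:Add1,r3:52
cycle 18: - // r0:Add2,r1:-3,r2:Add1,r3:52
cycle 19: - // r0:Add2,r1:-3,r2:Add1,r3:52

STATUS = VALUE 52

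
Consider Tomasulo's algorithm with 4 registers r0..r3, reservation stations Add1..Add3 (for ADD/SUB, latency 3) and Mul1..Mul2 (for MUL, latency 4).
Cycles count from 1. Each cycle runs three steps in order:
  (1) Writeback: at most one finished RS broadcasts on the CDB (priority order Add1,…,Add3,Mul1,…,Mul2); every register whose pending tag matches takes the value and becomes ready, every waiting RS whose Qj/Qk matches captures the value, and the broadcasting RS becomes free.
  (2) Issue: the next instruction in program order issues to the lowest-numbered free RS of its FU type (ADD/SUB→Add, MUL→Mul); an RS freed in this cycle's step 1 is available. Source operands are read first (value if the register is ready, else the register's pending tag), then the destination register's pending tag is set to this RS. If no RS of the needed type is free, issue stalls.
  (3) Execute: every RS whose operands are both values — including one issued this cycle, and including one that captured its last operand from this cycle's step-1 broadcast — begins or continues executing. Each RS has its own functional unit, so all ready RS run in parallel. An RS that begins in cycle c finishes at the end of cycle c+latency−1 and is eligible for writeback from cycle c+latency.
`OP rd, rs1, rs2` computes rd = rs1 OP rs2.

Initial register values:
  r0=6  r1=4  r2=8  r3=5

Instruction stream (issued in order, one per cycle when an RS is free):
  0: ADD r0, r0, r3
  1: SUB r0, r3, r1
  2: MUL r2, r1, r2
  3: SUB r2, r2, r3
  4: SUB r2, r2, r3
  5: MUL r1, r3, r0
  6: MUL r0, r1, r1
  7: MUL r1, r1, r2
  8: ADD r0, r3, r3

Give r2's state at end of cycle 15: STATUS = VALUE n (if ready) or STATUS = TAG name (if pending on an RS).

c1: issue ADD r0<-Add1 | r0:Add1,r1:4,r2:8,r3:5
c2: issue SUB r0<-Add2 | r0:Add2,r1:4,r2:8,r3:5
c3: issue MUL r2<-Mul1 | r0:Add2,r1:4,r2:Mul1,r3:5
c4: CDB Add1=11; issue SUB r2<-Add1 | r0:Add2,r1:4,r2:Add1,r3:5
c5: CDB Add2=1; issue SUB r2<-Add2 | r0:1,r1:4,r2:Add2,r3:5
c6: issue MUL r1<-Mul2 | r0:1,r1:Mul2,r2:Add2,r3:5
c7: CDB Mul1=32; issue MUL r0<-Mul1 | r0:Mul1,r1:Mul2,r2:Add2,r3:5
c8: stall | r0:Mul1,r1:Mul2,r2:Add2,r3:5
c9: stall | r0:Mul1,r1:Mul2,r2:Add2,r3:5
c10: CDB Add1=27; stall | r0:Mul1,r1:Mul2,r2:Add2,r3:5
c11: CDB Mul2=5; issue MUL r1<-Mul2 | r0:Mul1,r1:Mul2,r2:Add2,r3:5
c12: issue ADD r0<-Add1 | r0:Add1,r1:Mul2,r2:Add2,r3:5
c13: CDB Add2=22 | r0:Add1,r1:Mul2,r2:22,r3:5
c14: - | r0:Add1,r1:Mul2,r2:22,r3:5
c15: CDB Add1=10 | r0:10,r1:Mul2,r2:22,r3:5

STATUS = VALUE 22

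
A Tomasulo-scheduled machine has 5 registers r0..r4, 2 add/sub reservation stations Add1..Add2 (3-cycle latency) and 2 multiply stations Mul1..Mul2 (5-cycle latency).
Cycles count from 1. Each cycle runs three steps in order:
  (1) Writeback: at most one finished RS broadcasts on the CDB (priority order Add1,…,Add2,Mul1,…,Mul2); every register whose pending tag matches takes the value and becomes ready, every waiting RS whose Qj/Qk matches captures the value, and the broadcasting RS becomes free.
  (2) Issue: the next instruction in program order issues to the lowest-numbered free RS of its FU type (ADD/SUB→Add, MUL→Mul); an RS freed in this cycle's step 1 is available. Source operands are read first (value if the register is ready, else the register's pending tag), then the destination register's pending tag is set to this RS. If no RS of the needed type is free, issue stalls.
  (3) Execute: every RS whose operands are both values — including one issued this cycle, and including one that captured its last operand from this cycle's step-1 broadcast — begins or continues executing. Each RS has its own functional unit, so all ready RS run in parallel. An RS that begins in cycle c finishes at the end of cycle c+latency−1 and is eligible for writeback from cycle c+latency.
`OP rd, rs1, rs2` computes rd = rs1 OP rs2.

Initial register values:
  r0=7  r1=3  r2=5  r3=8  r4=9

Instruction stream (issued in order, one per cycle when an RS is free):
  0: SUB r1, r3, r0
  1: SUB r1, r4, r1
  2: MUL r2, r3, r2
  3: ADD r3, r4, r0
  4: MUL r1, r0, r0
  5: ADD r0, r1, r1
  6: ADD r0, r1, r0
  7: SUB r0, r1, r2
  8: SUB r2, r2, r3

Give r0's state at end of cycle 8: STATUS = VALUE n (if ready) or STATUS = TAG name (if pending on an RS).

cycle 1: issue SUB r1<-Add1 // r0:7,r1:Add1,r2:5,r3:8,r4:9
cycle 2: issue SUB r1<-Add2 // r0:7,r1:Add2,r2:5,r3:8,r4:9
cycle 3: issue MUL r2<-Mul1 // r0:7,r1:Add2,r2:Mul1,r3:8,r4:9
cycle 4: CDB Add1=1; issue ADD r3<-Add1 // r0:7,r1:Add2,r2:Mul1,r3:Add1,r4:9
cycle 5: issue MUL r1<-Mul2 // r0:7,r1:Mul2,r2:Mul1,r3:Add1,r4:9
cycle 6: stall // r0:7,r1:Mul2,r2:Mul1,r3:Add1,r4:9
cycle 7: CDB Add1=16; issue ADD r0<-Add1 // r0:Add1,r1:Mul2,r2:Mul1,r3:16,r4:9
cycle 8: CDB Add2=8; issue ADD r0<-Add2 // r0:Add2,r1:Mul2,r2:Mul1,r3:16,r4:9

STATUS = TAG Add2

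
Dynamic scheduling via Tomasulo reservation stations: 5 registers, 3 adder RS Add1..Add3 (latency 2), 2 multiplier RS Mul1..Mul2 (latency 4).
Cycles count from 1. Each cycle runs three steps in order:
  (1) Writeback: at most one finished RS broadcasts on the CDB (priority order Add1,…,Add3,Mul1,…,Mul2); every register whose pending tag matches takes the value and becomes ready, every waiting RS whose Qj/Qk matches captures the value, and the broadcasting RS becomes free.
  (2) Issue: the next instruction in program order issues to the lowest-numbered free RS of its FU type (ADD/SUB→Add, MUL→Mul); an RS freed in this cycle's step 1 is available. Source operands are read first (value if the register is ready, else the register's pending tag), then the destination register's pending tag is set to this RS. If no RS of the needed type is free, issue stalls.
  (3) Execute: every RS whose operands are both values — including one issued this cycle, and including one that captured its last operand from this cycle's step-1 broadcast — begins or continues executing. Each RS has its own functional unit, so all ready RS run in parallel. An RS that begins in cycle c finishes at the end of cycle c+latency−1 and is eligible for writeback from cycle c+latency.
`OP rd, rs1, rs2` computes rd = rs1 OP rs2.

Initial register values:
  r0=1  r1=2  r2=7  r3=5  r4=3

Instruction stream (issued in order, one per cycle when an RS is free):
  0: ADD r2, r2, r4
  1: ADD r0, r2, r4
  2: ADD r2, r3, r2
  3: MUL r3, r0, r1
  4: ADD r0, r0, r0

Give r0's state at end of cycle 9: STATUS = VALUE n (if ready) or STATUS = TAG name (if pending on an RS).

cycle 1: issue ADD r2<-Add1 // r0:1,r1:2,r2:Add1,r3:5,r4:3
cycle 2: issue ADD r0<-Add2 // r0:Add2,r1:2,r2:Add1,r3:5,r4:3
cycle 3: CDB Add1=10; issue ADD r2<-Add1 // r0:Add2,r1:2,r2:Add1,r3:5,r4:3
cycle 4: issue MUL r3<-Mul1 // r0:Add2,r1:2,r2:Add1,r3:Mul1,r4:3
cycle 5: CDB Add1=15; issue ADD r0<-Add1 // r0:Add1,r1:2,r2:15,r3:Mul1,r4:3
cycle 6: CDB Add2=13 // r0:Add1,r1:2,r2:15,r3:Mul1,r4:3
cycle 7: - // r0:Add1,r1:2,r2:15,r3:Mul1,r4:3
cycle 8: CDB Add1=26 // r0:26,r1:2,r2:15,r3:Mul1,r4:3
cycle 9: - // r0:26,r1:2,r2:15,r3:Mul1,r4:3

STATUS = VALUE 26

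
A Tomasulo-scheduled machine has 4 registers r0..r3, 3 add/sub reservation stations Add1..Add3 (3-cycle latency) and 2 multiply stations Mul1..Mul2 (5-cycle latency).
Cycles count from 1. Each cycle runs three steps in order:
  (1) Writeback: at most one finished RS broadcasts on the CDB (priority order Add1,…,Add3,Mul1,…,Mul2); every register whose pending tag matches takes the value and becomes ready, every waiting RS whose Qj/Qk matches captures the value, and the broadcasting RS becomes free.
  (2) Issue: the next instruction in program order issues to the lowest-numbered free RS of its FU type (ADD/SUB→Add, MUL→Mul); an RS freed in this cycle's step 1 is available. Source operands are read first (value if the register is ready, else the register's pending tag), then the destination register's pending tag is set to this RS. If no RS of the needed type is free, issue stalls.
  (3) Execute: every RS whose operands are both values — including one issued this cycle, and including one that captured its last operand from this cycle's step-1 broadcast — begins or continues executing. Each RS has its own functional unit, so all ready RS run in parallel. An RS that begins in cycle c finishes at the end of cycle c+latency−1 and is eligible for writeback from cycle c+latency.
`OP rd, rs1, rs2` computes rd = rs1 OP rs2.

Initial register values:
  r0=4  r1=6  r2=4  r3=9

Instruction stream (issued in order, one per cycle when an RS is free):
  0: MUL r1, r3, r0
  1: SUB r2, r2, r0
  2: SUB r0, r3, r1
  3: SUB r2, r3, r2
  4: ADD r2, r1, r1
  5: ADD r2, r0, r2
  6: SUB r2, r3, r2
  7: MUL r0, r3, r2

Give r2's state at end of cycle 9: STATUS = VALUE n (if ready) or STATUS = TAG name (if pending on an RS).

cycle 1: issue MUL r1<-Mul1 // r0:4,r1:Mul1,r2:4,r3:9
cycle 2: issue SUB r2<-Add1 // r0:4,r1:Mul1,r2:Add1,r3:9
cycle 3: issue SUB r0<-Add2 // r0:Add2,r1:Mul1,r2:Add1,r3:9
cycle 4: issue SUB r2<-Add3 // r0:Add2,r1:Mul1,r2:Add3,r3:9
cycle 5: CDB Add1=0; issue ADD r2<-Add1 // r0:Add2,r1:Mul1,r2:Add1,r3:9
cycle 6: CDB Mul1=36; stall // r0:Add2,r1:36,r2:Add1,r3:9
cycle 7: stall // r0:Add2,r1:36,r2:Add1,r3:9
cycle 8: CDB Add3=9; issue ADD r2<-Add3 // r0:Add2,r1:36,r2:Add3,r3:9
cycle 9: CDB Add1=72; issue SUB r2<-Add1 // r0:Add2,r1:36,r2:Add1,r3:9

STATUS = TAG Add1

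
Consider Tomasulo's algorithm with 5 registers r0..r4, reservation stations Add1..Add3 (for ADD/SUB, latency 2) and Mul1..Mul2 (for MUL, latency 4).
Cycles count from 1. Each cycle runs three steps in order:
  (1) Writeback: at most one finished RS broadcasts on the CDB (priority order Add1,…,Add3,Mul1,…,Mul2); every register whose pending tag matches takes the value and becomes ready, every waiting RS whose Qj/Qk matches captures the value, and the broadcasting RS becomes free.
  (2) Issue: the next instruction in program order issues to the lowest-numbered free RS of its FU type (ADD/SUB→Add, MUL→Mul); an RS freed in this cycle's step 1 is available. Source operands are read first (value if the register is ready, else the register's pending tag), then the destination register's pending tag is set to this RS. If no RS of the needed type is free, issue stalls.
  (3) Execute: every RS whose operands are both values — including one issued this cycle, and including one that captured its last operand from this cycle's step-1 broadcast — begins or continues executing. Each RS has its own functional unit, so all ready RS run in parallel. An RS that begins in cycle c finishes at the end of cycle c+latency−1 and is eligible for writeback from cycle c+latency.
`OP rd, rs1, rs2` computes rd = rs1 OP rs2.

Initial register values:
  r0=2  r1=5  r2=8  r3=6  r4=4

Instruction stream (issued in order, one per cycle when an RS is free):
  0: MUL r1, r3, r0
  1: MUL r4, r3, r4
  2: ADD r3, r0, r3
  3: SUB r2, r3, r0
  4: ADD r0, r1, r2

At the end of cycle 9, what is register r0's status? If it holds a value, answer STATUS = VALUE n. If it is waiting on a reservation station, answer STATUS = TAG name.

c1: issue MUL r1<-Mul1 | r0:2,r1:Mul1,r2:8,r3:6,r4:4
c2: issue MUL r4<-Mul2 | r0:2,r1:Mul1,r2:8,r3:6,r4:Mul2
c3: issue ADD r3<-Add1 | r0:2,r1:Mul1,r2:8,r3:Add1,r4:Mul2
c4: issue SUB r2<-Add2 | r0:2,r1:Mul1,r2:Add2,r3:Add1,r4:Mul2
c5: CDB Add1=8; issue ADD r0<-Add1 | r0:Add1,r1:Mul1,r2:Add2,r3:8,r4:Mul2
c6: CDB Mul1=12 | r0:Add1,r1:12,r2:Add2,r3:8,r4:Mul2
c7: CDB Add2=6 | r0:Add1,r1:12,r2:6,r3:8,r4:Mul2
c8: CDB Mul2=24 | r0:Add1,r1:12,r2:6,r3:8,r4:24
c9: CDB Add1=18 | r0:18,r1:12,r2:6,r3:8,r4:24

STATUS = VALUE 18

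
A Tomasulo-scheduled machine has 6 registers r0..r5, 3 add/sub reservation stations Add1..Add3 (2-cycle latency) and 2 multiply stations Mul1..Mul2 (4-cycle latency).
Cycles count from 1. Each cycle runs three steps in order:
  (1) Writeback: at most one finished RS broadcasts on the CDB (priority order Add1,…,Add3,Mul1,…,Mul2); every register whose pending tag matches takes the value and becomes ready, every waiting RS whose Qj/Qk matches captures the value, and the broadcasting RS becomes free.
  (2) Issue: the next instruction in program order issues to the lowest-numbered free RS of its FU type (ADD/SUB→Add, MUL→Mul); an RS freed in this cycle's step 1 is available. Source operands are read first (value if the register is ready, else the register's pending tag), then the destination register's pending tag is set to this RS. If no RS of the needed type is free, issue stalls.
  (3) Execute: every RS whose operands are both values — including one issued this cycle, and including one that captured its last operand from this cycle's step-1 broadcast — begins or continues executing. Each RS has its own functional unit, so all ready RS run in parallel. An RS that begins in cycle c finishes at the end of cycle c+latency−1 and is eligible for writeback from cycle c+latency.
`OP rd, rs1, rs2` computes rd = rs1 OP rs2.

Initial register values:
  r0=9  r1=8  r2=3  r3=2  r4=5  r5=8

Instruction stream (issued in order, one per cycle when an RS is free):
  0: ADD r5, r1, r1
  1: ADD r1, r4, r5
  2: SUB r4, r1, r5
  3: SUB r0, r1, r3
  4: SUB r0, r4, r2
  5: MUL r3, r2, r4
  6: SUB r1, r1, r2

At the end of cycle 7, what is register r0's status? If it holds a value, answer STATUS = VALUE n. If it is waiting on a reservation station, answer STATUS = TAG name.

c1: issue ADD r5<-Add1 | r0:9,r1:8,r2:3,r3:2,r4:5,r5:Add1
c2: issue ADD r1<-Add2 | r0:9,r1:Add2,r2:3,r3:2,r4:5,r5:Add1
c3: CDB Add1=16; issue SUB r4<-Add1 | r0:9,r1:Add2,r2:3,r3:2,r4:Add1,r5:16
c4: issue SUB r0<-Add3 | r0:Add3,r1:Add2,r2:3,r3:2,r4:Add1,r5:16
c5: CDB Add2=21; issue SUB r0<-Add2 | r0:Add2,r1:21,r2:3,r3:2,r4:Add1,r5:16
c6: issue MUL r3<-Mul1 | r0:Add2,r1:21,r2:3,r3:Mul1,r4:Add1,r5:16
c7: CDB Add1=5; issue SUB r1<-Add1 | r0:Add2,r1:Add1,r2:3,r3:Mul1,r4:5,r5:16

STATUS = TAG Add2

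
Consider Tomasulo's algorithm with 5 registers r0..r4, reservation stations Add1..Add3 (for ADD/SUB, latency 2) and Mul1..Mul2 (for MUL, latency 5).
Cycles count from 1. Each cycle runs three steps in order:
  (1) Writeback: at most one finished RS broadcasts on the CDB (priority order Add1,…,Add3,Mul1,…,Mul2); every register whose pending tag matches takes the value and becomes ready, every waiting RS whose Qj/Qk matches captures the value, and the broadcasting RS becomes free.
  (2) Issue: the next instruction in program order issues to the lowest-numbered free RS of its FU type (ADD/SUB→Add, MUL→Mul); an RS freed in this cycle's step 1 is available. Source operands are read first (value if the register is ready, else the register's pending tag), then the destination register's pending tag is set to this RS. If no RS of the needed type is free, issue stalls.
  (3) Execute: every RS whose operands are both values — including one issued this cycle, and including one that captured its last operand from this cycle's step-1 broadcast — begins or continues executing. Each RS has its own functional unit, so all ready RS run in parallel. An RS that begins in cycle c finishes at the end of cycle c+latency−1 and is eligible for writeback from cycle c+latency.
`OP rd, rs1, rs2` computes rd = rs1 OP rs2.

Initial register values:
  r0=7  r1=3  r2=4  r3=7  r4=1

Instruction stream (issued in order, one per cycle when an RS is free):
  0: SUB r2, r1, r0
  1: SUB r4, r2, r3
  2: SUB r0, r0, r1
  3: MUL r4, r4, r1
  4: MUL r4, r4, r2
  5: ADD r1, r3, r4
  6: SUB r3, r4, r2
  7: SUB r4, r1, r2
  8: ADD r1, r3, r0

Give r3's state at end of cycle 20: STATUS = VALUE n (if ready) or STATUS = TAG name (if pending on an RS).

cycle 1: issue SUB r2<-Add1 // r0:7,r1:3,r2:Add1,r3:7,r4:1
cycle 2: issue SUB r4<-Add2 // r0:7,r1:3,r2:Add1,r3:7,r4:Add2
cycle 3: CDB Add1=-4; issue SUB r0<-Add1 // r0:Add1,r1:3,r2:-4,r3:7,r4:Add2
cycle 4: issue MUL r4<-Mul1 // r0:Add1,r1:3,r2:-4,r3:7,r4:Mul1
cycle 5: CDB Add1=4; issue MUL r4<-Mul2 // r0:4,r1:3,r2:-4,r3:7,r4:Mul2
cycle 6: CDB Add2=-11; issue ADD r1<-Add1 // r0:4,r1:Add1,r2:-4,r3:7,r4:Mul2
cycle 7: issue SUB r3<-Add2 // r0:4,r1:Add1,r2:-4,r3:Add2,r4:Mul2
cycle 8: issue SUB r4<-Add3 // r0:4,r1:Add1,r2:-4,r3:Add2,r4:Add3
cycle 9: stall // r0:4,r1:Add1,r2:-4,r3:Add2,r4:Add3
cycle 10: stall // r0:4,r1:Add1,r2:-4,r3:Add2,r4:Add3
cycle 11: CDB Mul1=-33; stall // r0:4,r1:Add1,r2:-4,r3:Add2,r4:Add3
cycle 12: stall // r0:4,r1:Add1,r2:-4,r3:Add2,r4:Add3
cycle 13: stall // r0:4,r1:Add1,r2:-4,r3:Add2,r4:Add3
cycle 14: stall // r0:4,r1:Add1,r2:-4,r3:Add2,r4:Add3
cycle 15: stall // r0:4,r1:Add1,r2:-4,r3:Add2,r4:Add3
cycle 16: CDB Mul2=132; stall // r0:4,r1:Add1,r2:-4,r3:Add2,r4:Add3
cycle 17: stall // r0:4,r1:Add1,r2:-4,r3:Add2,r4:Add3
cycle 18: CDB Add1=139; issue ADD r1<-Add1 // r0:4,r1:Add1,r2:-4,r3:Add2,r4:Add3
cycle 19: CDB Add2=136 // r0:4,r1:Add1,r2:-4,r3:136,r4:Add3
cycle 20: CDB Add3=143 // r0:4,r1:Add1,r2:-4,r3:136,r4:143

STATUS = VALUE 136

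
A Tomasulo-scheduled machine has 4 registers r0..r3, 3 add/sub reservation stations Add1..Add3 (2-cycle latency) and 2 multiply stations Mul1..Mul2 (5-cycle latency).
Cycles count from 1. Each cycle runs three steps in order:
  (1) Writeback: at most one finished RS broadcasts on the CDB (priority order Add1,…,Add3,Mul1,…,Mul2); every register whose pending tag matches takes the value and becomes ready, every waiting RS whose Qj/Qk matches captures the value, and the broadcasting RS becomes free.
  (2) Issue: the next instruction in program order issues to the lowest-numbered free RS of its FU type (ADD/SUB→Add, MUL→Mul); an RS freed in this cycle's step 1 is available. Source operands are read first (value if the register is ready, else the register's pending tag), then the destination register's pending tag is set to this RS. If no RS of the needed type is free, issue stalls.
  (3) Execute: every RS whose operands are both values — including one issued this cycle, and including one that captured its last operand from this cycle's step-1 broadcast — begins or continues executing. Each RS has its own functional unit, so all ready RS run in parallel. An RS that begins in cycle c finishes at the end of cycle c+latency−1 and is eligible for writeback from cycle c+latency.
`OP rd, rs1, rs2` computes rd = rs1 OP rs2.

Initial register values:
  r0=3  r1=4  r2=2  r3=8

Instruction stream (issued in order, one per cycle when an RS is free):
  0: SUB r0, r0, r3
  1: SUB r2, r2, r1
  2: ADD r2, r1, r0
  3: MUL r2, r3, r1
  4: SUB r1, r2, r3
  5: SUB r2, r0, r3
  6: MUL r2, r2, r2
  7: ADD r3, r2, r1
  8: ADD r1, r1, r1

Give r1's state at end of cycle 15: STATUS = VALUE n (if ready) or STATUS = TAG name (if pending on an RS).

STATUS = VALUE 48

cycle 1: issue SUB r0<-Add1 // r0:Add1,r1:4,r2:2,r3:8
cycle 2: issue SUB r2<-Add2 // r0:Add1,r1:4,r2:Add2,r3:8
cycle 3: CDB Add1=-5; issue ADD r2<-Add1 // r0:-5,r1:4,r2:Add1,r3:8
cycle 4: CDB Add2=-2; issue MUL r2<-Mul1 // r0:-5,r1:4,r2:Mul1,r3:8
cycle 5: CDB Add1=-1; issue SUB r1<-Add1 // r0:-5,r1:Add1,r2:Mul1,r3:8
cycle 6: issue SUB r2<-Add2 // r0:-5,r1:Add1,r2:Add2,r3:8
cycle 7: issue MUL r2<-Mul2 // r0:-5,r1:Add1,r2:Mul2,r3:8
cycle 8: CDB Add2=-13; issue ADD r3<-Add2 // r0:-5,r1:Add1,r2:Mul2,r3:Add2
cycle 9: CDB Mul1=32; issue ADD r1<-Add3 // r0:-5,r1:Add3,r2:Mul2,r3:Add2
cycle 10: - // r0:-5,r1:Add3,r2:Mul2,r3:Add2
cycle 11: CDB Add1=24 // r0:-5,r1:Add3,r2:Mul2,r3:Add2
cycle 12: - // r0:-5,r1:Add3,r2:Mul2,r3:Add2
cycle 13: CDB Add3=48 // r0:-5,r1:48,r2:Mul2,r3:Add2
cycle 14: CDB Mul2=169 // r0:-5,r1:48,r2:169,r3:Add2
cycle 15: - // r0:-5,r1:48,r2:169,r3:Add2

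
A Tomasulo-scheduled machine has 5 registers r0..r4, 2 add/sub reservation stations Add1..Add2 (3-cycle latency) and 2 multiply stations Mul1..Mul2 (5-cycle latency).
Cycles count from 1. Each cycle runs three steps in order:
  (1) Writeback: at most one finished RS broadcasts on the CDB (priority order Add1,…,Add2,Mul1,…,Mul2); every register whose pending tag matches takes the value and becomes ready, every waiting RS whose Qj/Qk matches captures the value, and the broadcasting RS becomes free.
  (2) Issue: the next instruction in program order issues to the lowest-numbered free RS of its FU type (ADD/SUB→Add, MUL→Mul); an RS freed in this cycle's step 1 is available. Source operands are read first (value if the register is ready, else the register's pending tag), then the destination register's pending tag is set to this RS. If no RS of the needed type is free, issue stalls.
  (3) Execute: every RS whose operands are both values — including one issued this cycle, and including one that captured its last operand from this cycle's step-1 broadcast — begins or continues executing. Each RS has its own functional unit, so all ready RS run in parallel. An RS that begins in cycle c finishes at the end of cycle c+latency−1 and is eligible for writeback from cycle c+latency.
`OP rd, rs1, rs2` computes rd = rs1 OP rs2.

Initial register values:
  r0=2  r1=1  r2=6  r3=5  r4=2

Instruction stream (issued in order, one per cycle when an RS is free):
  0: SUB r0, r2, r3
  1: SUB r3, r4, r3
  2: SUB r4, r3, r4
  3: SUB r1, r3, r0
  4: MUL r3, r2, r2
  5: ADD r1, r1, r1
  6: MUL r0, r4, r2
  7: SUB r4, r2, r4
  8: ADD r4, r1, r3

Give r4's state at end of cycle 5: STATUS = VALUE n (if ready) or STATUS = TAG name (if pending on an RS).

cycle 1: issue SUB r0<-Add1 // r0:Add1,r1:1,r2:6,r3:5,r4:2
cycle 2: issue SUB r3<-Add2 // r0:Add1,r1:1,r2:6,r3:Add2,r4:2
cycle 3: stall // r0:Add1,r1:1,r2:6,r3:Add2,r4:2
cycle 4: CDB Add1=1; issue SUB r4<-Add1 // r0:1,r1:1,r2:6,r3:Add2,r4:Add1
cycle 5: CDB Add2=-3; issue SUB r1<-Add2 // r0:1,r1:Add2,r2:6,r3:-3,r4:Add1

STATUS = TAG Add1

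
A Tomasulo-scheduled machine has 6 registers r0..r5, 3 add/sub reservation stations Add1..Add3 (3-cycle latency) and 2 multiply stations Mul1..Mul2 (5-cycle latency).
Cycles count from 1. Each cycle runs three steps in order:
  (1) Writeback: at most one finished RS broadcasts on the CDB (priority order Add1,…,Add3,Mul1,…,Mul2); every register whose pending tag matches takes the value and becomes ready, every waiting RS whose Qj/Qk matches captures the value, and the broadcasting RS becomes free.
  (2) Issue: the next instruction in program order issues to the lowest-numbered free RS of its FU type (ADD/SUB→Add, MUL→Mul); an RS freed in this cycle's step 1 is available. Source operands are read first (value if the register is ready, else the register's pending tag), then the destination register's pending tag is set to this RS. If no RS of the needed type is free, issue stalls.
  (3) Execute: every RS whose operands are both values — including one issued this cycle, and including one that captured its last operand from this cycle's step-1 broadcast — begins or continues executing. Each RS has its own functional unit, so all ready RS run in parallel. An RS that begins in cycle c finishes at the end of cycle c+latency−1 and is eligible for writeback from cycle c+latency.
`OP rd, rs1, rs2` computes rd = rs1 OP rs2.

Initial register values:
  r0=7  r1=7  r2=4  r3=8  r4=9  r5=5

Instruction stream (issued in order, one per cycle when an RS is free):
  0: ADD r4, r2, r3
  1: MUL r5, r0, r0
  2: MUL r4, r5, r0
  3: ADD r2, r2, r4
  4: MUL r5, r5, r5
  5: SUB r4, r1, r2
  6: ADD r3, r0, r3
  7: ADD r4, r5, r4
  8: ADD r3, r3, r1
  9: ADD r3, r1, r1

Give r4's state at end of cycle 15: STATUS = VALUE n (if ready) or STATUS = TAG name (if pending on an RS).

STATUS = TAG Add3

cycle 1: issue ADD r4<-Add1 // r0:7,r1:7,r2:4,r3:8,r4:Add1,r5:5
cycle 2: issue MUL r5<-Mul1 // r0:7,r1:7,r2:4,r3:8,r4:Add1,r5:Mul1
cycle 3: issue MUL r4<-Mul2 // r0:7,r1:7,r2:4,r3:8,r4:Mul2,r5:Mul1
cycle 4: CDB Add1=12; issue ADD r2<-Add1 // r0:7,r1:7,r2:Add1,r3:8,r4:Mul2,r5:Mul1
cycle 5: stall // r0:7,r1:7,r2:Add1,r3:8,r4:Mul2,r5:Mul1
cycle 6: stall // r0:7,r1:7,r2:Add1,r3:8,r4:Mul2,r5:Mul1
cycle 7: CDB Mul1=49; issue MUL r5<-Mul1 // r0:7,r1:7,r2:Add1,r3:8,r4:Mul2,r5:Mul1
cycle 8: issue SUB r4<-Add2 // r0:7,r1:7,r2:Add1,r3:8,r4:Add2,r5:Mul1
cycle 9: issue ADD r3<-Add3 // r0:7,r1:7,r2:Add1,r3:Add3,r4:Add2,r5:Mul1
cycle 10: stall // r0:7,r1:7,r2:Add1,r3:Add3,r4:Add2,r5:Mul1
cycle 11: stall // r0:7,r1:7,r2:Add1,r3:Add3,r4:Add2,r5:Mul1
cycle 12: CDB Add3=15; issue ADD r4<-Add3 // r0:7,r1:7,r2:Add1,r3:15,r4:Add3,r5:Mul1
cycle 13: CDB Mul1=2401; stall // r0:7,r1:7,r2:Add1,r3:15,r4:Add3,r5:2401
cycle 14: CDB Mul2=343; stall // r0:7,r1:7,r2:Add1,r3:15,r4:Add3,r5:2401
cycle 15: stall // r0:7,r1:7,r2:Add1,r3:15,r4:Add3,r5:2401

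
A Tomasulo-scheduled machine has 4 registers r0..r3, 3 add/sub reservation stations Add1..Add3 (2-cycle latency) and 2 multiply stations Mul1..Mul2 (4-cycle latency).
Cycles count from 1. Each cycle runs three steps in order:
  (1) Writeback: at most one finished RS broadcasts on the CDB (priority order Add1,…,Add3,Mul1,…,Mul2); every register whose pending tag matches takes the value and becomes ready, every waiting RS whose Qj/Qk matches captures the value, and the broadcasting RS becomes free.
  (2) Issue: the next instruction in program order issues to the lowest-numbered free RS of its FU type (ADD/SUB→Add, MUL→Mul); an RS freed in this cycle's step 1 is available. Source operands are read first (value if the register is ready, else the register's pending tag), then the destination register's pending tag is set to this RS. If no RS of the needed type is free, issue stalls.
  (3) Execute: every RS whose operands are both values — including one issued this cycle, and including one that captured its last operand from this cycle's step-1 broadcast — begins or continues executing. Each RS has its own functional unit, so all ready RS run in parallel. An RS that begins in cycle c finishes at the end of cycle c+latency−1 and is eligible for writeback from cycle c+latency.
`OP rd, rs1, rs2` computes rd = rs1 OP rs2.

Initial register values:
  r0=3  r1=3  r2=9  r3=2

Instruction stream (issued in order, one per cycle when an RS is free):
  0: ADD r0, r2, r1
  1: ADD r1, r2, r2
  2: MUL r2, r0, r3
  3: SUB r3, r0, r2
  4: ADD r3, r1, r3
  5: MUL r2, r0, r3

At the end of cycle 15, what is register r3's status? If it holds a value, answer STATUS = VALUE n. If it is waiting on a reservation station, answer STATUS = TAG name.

c1: issue ADD r0<-Add1 | r0:Add1,r1:3,r2:9,r3:2
c2: issue ADD r1<-Add2 | r0:Add1,r1:Add2,r2:9,r3:2
c3: CDB Add1=12; issue MUL r2<-Mul1 | r0:12,r1:Add2,r2:Mul1,r3:2
c4: CDB Add2=18; issue SUB r3<-Add1 | r0:12,r1:18,r2:Mul1,r3:Add1
c5: issue ADD r3<-Add2 | r0:12,r1:18,r2:Mul1,r3:Add2
c6: issue MUL r2<-Mul2 | r0:12,r1:18,r2:Mul2,r3:Add2
c7: CDB Mul1=24 | r0:12,r1:18,r2:Mul2,r3:Add2
c8: - | r0:12,r1:18,r2:Mul2,r3:Add2
c9: CDB Add1=-12 | r0:12,r1:18,r2:Mul2,r3:Add2
c10: - | r0:12,r1:18,r2:Mul2,r3:Add2
c11: CDB Add2=6 | r0:12,r1:18,r2:Mul2,r3:6
c12: - | r0:12,r1:18,r2:Mul2,r3:6
c13: - | r0:12,r1:18,r2:Mul2,r3:6
c14: - | r0:12,r1:18,r2:Mul2,r3:6
c15: CDB Mul2=72 | r0:12,r1:18,r2:72,r3:6

STATUS = VALUE 6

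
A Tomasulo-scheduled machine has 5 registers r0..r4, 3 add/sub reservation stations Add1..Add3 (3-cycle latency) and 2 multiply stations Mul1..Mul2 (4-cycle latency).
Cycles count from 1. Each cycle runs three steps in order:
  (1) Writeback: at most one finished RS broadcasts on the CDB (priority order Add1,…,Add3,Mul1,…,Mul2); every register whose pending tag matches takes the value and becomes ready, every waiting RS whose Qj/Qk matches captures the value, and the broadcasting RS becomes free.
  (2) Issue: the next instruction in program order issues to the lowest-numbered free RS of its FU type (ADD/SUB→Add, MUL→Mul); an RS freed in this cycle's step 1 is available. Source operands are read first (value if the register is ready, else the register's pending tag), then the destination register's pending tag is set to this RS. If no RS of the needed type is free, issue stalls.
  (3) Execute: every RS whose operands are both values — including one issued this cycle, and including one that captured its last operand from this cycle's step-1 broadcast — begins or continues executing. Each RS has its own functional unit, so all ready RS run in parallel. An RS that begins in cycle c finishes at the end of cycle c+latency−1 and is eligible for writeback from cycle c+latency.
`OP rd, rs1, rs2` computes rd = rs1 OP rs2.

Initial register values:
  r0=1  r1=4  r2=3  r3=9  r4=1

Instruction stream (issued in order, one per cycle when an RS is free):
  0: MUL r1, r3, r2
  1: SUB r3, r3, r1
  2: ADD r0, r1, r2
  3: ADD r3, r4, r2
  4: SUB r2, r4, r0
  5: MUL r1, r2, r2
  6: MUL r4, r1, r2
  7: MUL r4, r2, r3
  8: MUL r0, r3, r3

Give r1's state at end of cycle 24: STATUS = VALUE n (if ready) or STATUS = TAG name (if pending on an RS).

c1: issue MUL r1<-Mul1 | r0:1,r1:Mul1,r2:3,r3:9,r4:1
c2: issue SUB r3<-Add1 | r0:1,r1:Mul1,r2:3,r3:Add1,r4:1
c3: issue ADD r0<-Add2 | r0:Add2,r1:Mul1,r2:3,r3:Add1,r4:1
c4: issue ADD r3<-Add3 | r0:Add2,r1:Mul1,r2:3,r3:Add3,r4:1
c5: CDB Mul1=27; stall | r0:Add2,r1:27,r2:3,r3:Add3,r4:1
c6: stall | r0:Add2,r1:27,r2:3,r3:Add3,r4:1
c7: CDB Add3=4; issue SUB r2<-Add3 | r0:Add2,r1:27,r2:Add3,r3:4,r4:1
c8: CDB Add1=-18; issue MUL r1<-Mul1 | r0:Add2,r1:Mul1,r2:Add3,r3:4,r4:1
c9: CDB Add2=30; issue MUL r4<-Mul2 | r0:30,r1:Mul1,r2:Add3,r3:4,r4:Mul2
c10: stall | r0:30,r1:Mul1,r2:Add3,r3:4,r4:Mul2
c11: stall | r0:30,r1:Mul1,r2:Add3,r3:4,r4:Mul2
c12: CDB Add3=-29; stall | r0:30,r1:Mul1,r2:-29,r3:4,r4:Mul2
c13: stall | r0:30,r1:Mul1,r2:-29,r3:4,r4:Mul2
c14: stall | r0:30,r1:Mul1,r2:-29,r3:4,r4:Mul2
c15: stall | r0:30,r1:Mul1,r2:-29,r3:4,r4:Mul2
c16: CDB Mul1=841; issue MUL r4<-Mul1 | r0:30,r1:841,r2:-29,r3:4,r4:Mul1
c17: stall | r0:30,r1:841,r2:-29,r3:4,r4:Mul1
c18: stall | r0:30,r1:841,r2:-29,r3:4,r4:Mul1
c19: stall | r0:30,r1:841,r2:-29,r3:4,r4:Mul1
c20: CDB Mul1=-116; issue MUL r0<-Mul1 | r0:Mul1,r1:841,r2:-29,r3:4,r4:-116
c21: CDB Mul2=-24389 | r0:Mul1,r1:841,r2:-29,r3:4,r4:-116
c22: - | r0:Mul1,r1:841,r2:-29,r3:4,r4:-116
c23: - | r0:Mul1,r1:841,r2:-29,r3:4,r4:-116
c24: CDB Mul1=16 | r0:16,r1:841,r2:-29,r3:4,r4:-116

STATUS = VALUE 841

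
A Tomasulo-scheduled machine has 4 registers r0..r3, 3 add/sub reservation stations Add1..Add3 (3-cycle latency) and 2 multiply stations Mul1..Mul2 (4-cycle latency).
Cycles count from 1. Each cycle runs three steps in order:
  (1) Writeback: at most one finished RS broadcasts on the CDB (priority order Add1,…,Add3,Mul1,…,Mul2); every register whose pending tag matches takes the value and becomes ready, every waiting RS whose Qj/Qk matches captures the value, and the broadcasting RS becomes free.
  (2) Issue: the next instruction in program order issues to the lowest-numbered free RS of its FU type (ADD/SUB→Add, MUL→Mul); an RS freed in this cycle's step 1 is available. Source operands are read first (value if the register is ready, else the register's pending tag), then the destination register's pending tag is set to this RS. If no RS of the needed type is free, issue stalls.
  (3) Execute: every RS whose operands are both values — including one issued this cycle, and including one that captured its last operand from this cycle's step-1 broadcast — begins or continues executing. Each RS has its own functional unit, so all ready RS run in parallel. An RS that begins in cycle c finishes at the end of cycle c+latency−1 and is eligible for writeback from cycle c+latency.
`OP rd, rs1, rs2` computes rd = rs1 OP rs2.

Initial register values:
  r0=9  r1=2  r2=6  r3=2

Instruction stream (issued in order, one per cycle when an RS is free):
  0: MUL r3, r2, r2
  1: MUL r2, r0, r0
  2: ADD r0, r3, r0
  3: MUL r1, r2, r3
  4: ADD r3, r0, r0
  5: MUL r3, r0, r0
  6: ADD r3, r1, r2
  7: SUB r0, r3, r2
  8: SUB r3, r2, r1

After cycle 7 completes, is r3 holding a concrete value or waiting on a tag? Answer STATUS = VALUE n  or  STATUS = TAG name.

STATUS = TAG Mul2

cycle 1: issue MUL r3<-Mul1 // r0:9,r1:2,r2:6,r3:Mul1
cycle 2: issue MUL r2<-Mul2 // r0:9,r1:2,r2:Mul2,r3:Mul1
cycle 3: issue ADD r0<-Add1 // r0:Add1,r1:2,r2:Mul2,r3:Mul1
cycle 4: stall // r0:Add1,r1:2,r2:Mul2,r3:Mul1
cycle 5: CDB Mul1=36; issue MUL r1<-Mul1 // r0:Add1,r1:Mul1,r2:Mul2,r3:36
cycle 6: CDB Mul2=81; issue ADD r3<-Add2 // r0:Add1,r1:Mul1,r2:81,r3:Add2
cycle 7: issue MUL r3<-Mul2 // r0:Add1,r1:Mul1,r2:81,r3:Mul2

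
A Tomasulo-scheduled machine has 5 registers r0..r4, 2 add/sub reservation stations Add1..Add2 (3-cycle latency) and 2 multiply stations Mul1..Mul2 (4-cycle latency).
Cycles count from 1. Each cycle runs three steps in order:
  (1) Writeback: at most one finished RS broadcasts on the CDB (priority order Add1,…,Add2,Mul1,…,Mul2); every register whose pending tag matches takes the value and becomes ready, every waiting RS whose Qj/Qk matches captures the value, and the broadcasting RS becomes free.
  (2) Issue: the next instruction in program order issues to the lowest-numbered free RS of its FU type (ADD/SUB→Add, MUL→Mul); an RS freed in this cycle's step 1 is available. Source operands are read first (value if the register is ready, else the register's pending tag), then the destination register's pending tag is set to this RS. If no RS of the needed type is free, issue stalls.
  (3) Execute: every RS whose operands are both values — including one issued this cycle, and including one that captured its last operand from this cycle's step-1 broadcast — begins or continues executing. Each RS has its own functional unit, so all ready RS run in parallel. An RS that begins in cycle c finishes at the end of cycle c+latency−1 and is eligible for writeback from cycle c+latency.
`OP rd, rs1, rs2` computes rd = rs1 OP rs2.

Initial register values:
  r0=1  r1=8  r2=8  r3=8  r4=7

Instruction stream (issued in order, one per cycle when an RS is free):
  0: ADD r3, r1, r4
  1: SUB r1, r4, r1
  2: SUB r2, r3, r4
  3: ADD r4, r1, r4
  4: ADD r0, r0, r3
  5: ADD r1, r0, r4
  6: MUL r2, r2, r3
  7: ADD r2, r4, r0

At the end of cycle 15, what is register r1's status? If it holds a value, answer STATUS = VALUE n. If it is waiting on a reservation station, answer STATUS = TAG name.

c1: issue ADD r3<-Add1 | r0:1,r1:8,r2:8,r3:Add1,r4:7
c2: issue SUB r1<-Add2 | r0:1,r1:Add2,r2:8,r3:Add1,r4:7
c3: stall | r0:1,r1:Add2,r2:8,r3:Add1,r4:7
c4: CDB Add1=15; issue SUB r2<-Add1 | r0:1,r1:Add2,r2:Add1,r3:15,r4:7
c5: CDB Add2=-1; issue ADD r4<-Add2 | r0:1,r1:-1,r2:Add1,r3:15,r4:Add2
c6: stall | r0:1,r1:-1,r2:Add1,r3:15,r4:Add2
c7: CDB Add1=8; issue ADD r0<-Add1 | r0:Add1,r1:-1,r2:8,r3:15,r4:Add2
c8: CDB Add2=6; issue ADD r1<-Add2 | r0:Add1,r1:Add2,r2:8,r3:15,r4:6
c9: issue MUL r2<-Mul1 | r0:Add1,r1:Add2,r2:Mul1,r3:15,r4:6
c10: CDB Add1=16; issue ADD r2<-Add1 | r0:16,r1:Add2,r2:Add1,r3:15,r4:6
c11: - | r0:16,r1:Add2,r2:Add1,r3:15,r4:6
c12: - | r0:16,r1:Add2,r2:Add1,r3:15,r4:6
c13: CDB Add1=22 | r0:16,r1:Add2,r2:22,r3:15,r4:6
c14: CDB Add2=22 | r0:16,r1:22,r2:22,r3:15,r4:6
c15: CDB Mul1=120 | r0:16,r1:22,r2:22,r3:15,r4:6

STATUS = VALUE 22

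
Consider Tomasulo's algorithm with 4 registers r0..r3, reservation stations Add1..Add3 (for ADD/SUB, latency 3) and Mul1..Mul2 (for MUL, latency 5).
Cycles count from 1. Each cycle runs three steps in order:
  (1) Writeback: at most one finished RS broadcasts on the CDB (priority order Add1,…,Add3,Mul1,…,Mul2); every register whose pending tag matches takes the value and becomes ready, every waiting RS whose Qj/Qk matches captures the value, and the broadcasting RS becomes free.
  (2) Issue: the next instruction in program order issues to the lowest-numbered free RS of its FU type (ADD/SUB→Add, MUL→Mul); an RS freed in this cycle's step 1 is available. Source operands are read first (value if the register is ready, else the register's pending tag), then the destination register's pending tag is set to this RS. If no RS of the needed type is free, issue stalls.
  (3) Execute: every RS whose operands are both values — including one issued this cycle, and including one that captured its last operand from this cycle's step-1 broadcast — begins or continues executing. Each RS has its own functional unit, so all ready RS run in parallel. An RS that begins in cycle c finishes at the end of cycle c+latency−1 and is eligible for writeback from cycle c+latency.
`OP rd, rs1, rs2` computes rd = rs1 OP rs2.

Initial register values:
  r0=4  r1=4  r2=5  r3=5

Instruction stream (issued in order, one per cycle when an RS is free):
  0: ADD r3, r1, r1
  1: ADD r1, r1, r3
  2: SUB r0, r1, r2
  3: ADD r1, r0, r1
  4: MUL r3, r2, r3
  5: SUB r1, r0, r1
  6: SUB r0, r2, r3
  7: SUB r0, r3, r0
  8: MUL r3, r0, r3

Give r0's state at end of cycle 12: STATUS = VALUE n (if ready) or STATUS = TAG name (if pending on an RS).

STATUS = TAG Add3

c1: issue ADD r3<-Add1 | r0:4,r1:4,r2:5,r3:Add1
c2: issue ADD r1<-Add2 | r0:4,r1:Add2,r2:5,r3:Add1
c3: issue SUB r0<-Add3 | r0:Add3,r1:Add2,r2:5,r3:Add1
c4: CDB Add1=8; issue ADD r1<-Add1 | r0:Add3,r1:Add1,r2:5,r3:8
c5: issue MUL r3<-Mul1 | r0:Add3,r1:Add1,r2:5,r3:Mul1
c6: stall | r0:Add3,r1:Add1,r2:5,r3:Mul1
c7: CDB Add2=12; issue SUB r1<-Add2 | r0:Add3,r1:Add2,r2:5,r3:Mul1
c8: stall | r0:Add3,r1:Add2,r2:5,r3:Mul1
c9: stall | r0:Add3,r1:Add2,r2:5,r3:Mul1
c10: CDB Add3=7; issue SUB r0<-Add3 | r0:Add3,r1:Add2,r2:5,r3:Mul1
c11: CDB Mul1=40; stall | r0:Add3,r1:Add2,r2:5,r3:40
c12: stall | r0:Add3,r1:Add2,r2:5,r3:40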